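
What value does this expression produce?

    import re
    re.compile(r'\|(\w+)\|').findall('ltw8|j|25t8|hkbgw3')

['j']

Matches: at [4:7] match '|j|', group 1 = 'j'.
Because there's exactly one group, `findall` drops the full match and keeps group 1 from the one hit.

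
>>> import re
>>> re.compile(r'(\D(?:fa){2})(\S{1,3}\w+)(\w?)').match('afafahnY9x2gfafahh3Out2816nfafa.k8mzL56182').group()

Pattern: a non-digit, then the literal 'fa' repeated 2 times (captured); then 1 to 3 of a non-whitespace character, then one or more of a word character (captured); then optionally a word character (captured).
`match` is anchored at position 0; if the pattern doesn't fit there, it returns None.
The match spans [0:31] → 'afafahnY9x2gfafahh3Out2816nfafa'.
Captured: group 1 = 'afafa', group 2 = 'hnY9x2gfafahh3Out2816nfafa', group 3 = ''.

'afafahnY9x2gfafahh3Out2816nfafa'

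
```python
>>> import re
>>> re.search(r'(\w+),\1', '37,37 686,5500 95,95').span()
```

The backreference `\1` re-matches whatever the first group consumed, character for character.
`search` walks the string left to right and returns the first match it finds.
The match spans [0:5] → '37,37'.
Captured: group 1 = '37'.

(0, 5)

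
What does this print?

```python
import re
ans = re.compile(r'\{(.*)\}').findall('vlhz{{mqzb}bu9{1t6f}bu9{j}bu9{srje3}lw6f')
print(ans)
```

Walking the string: at [4:36] match '{{mqzb}bu9{1t6f}bu9{j}bu9{srje3}', group 1 = '{mqzb}bu9{1t6f}bu9{j}bu9{srje3'.
`findall` collects group 1 from the one match (1 total).

['{mqzb}bu9{1t6f}bu9{j}bu9{srje3']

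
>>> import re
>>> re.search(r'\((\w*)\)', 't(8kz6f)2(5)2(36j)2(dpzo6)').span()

`re.search` scans for the first position where the pattern succeeds.
The match spans [1:8] → '(8kz6f)'.
Captured: group 1 = '8kz6f'.

(1, 8)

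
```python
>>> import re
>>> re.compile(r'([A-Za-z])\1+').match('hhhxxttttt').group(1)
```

'h'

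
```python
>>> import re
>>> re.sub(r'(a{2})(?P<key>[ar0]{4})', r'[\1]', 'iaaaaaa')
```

'i[aa]'

`\1` in the replacement pulls in group 1's text for each match.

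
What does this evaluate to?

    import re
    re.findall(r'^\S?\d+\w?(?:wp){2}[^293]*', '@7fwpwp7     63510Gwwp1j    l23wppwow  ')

['@7fwpwp7     6']

The pattern matches anchored at the start of the string; then optionally a non-whitespace character, then one or more of a digit; then optionally a word character, then the literal 'wp' repeated 2 times, then zero or more of any character except [293].
Walking the string: at [0:14] → '@7fwpwp7     6'.
Since nothing is captured, `findall` lists the 1 matched substring directly.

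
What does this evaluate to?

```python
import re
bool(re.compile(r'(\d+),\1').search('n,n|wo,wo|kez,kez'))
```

The backreference `\1` re-matches whatever the first group consumed, character for character.
`re.search` scans for the first position where the pattern succeeds.
Here the pattern never matches, so the call returns None, and `bool(None)` is False.

False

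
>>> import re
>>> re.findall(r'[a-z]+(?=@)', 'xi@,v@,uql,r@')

['xi', 'v', 'r']

The `(?=…)`/`(?<=…)` assertion just peeks at neighbouring text; it doesn't advance the match position.
Since nothing is captured, `findall` lists the 3 matched substrings directly.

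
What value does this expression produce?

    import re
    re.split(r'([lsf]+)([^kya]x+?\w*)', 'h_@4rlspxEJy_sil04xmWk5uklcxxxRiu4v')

['h_@4r', 'ls', 'pxEJy_sil04xmWk5uklcxxxRiu4v', '']

The pattern matches one or more of one of [lsf] (captured); then any character except [kya], then one or more of the literal 'x' (lazy), then zero or more of a word character (captured).
Matches to split on: at [5:35] → 'lspxEJy_sil04xmWk5uklcxxxRiu4v'.
With a capturing group present, the delimiter's captured portion is kept in the result list.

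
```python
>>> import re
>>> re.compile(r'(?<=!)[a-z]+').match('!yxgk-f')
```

`re.match` only tries the pattern at the start of the string.
Here position 0 doesn't satisfy it, so the call returns None.

None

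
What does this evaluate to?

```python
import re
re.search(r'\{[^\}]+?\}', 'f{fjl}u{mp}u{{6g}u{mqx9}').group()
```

'{fjl}'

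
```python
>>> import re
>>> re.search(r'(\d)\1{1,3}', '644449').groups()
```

The match spans [1:5] → '4444'.
Captured: group 1 = '4'.

('4',)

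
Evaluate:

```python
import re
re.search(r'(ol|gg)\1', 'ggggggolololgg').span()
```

(0, 4)

`\1` has to match the exact text group 1 already captured.
`re.search` scans for the first position where the pattern succeeds.
The match spans [0:4] → 'gggg'.
Captured: group 1 = 'gg'.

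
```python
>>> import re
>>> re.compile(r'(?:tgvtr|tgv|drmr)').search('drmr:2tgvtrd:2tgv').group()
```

'drmr'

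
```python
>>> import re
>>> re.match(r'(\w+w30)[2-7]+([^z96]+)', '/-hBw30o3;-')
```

None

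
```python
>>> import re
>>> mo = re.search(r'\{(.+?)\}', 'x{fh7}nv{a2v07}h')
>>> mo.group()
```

'{fh7}'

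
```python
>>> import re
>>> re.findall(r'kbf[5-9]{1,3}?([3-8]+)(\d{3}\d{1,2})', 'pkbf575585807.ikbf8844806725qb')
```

[('7558', '5807'), ('8448', '06725')]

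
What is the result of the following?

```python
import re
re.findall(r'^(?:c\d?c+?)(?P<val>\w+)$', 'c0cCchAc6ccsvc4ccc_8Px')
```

One capturing group, so `findall` returns just the captured substring from the one match — 1 in all.

['CchAc6ccsvc4ccc_8Px']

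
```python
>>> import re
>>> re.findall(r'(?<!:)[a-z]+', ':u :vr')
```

Because the assertion is negative and zero-width, positions next to the forbidden text are skipped.
Matches: at [5:6] → 'r'.
`findall` yields the raw match text (1 of them) because the pattern has no groups.

['r']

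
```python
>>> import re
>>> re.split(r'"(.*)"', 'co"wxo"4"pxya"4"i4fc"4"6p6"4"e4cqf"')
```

['co', 'wxo"4"pxya"4"i4fc"4"6p6"4"e4cqf', '']

Matches to split on: at [2:35] → '"wxo"4"pxya"4"i4fc"4"6p6"4"e4cqf"'.
Because the pattern has a capturing group, `split` also inserts each captured text between the pieces.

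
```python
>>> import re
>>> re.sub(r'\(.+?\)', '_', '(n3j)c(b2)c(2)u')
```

Matches: at [0:5] → '(n3j)'; at [6:10] → '(b2)'; at [11:14] → '(2)'.
Every occurrence is swapped for '_'.

'_c_c_u'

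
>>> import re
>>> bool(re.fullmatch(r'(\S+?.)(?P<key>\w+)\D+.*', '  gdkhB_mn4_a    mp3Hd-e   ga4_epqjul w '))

False

Pattern: one or more of a non-whitespace character (lazy), then any character (captured); then one or more of a word character (captured as 'key'); then one or more of a non-digit, then zero or more of any character.
`re.fullmatch` is like wrapping the pattern in `^…$` (in single-line mode).
Here the string isn't matched end-to-end, so the call returns None, and `bool(None)` is False.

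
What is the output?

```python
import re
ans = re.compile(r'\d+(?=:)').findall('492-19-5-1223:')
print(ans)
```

The `(?=…)`/`(?<=…)` assertion just peeks at neighbouring text; it doesn't advance the match position.
Matches: at [9:13] → '1223'.
With no groups in the pattern, `findall` gives back each whole match — 1 here.

['1223']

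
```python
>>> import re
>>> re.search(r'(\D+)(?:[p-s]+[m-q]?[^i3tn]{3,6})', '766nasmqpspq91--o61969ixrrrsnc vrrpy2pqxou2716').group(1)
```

'nasmqpsp'

This matches one or more of a non-digit (captured); then one or more of a character in [p-s], then optionally a character in [m-q], then 3 to 6 of any character except [i3tn] (non-capturing group).
`re.search` scans for the first position where the pattern succeeds.
The match spans [3:18] → 'nasmqpspq91--o6'.
Captured: group 1 = 'nasmqpsp'.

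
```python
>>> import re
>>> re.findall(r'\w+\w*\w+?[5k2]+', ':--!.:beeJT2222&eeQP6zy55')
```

This matches one or more of a word character; then zero or more of a word character, then one or more of a word character (lazy); then one or more of one of [5k2].
Scanning left to right: at [6:15] → 'beeJT2222'; at [16:25] → 'eeQP6zy55'.
`findall` yields the raw match text (2 of them) because the pattern has no groups.

['beeJT2222', 'eeQP6zy55']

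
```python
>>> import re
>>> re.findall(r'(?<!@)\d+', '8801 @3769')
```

['8801', '769']

Because the assertion is negative and zero-width, positions next to the forbidden text are skipped.
Since nothing is captured, `findall` lists the 2 matched substrings directly.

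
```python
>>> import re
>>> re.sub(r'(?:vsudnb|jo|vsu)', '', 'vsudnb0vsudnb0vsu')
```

Alternation tries branches left to right and keeps the first one that lets the overall match succeed at that position.
`sub` substitutes '' at each match site.

'00'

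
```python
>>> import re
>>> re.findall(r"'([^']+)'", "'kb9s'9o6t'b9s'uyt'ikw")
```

['kb9s', 'b9s']

Scanning left to right: at [0:6] match "'kb9s'", group 1 = 'kb9s'; at [10:15] match "'b9s'", group 1 = 'b9s'.
`findall` collects group 1 from each match (2 total).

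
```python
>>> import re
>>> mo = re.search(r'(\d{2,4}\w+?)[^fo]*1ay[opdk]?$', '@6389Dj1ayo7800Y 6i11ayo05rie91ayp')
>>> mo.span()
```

(19, 34)

The match spans [19:34] → '11ayo05rie91ayp'.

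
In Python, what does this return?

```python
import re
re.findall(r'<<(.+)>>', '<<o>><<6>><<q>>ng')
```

['o>><<6>><<q']

One capturing group, so `findall` returns just the captured substring from the one match — 1 in all.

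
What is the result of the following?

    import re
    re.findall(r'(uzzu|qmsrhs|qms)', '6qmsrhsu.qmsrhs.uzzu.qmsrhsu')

The regex engine tests alternatives in the order written; an earlier branch that matches wins even if a later one would match more.
One capturing group, so `findall` returns just the captured substring from each match — 4 in all.

['qmsrhs', 'qmsrhs', 'uzzu', 'qmsrhs']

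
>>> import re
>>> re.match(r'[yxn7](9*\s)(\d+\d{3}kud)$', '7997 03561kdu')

None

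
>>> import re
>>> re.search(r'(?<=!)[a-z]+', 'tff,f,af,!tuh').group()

'tuh'

The positive lookaround only admits positions where the adjacent text matches; those characters stay outside the span.
The match spans [10:13] → 'tuh'.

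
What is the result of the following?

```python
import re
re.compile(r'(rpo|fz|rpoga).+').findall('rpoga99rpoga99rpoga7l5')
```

`|` is ordered: at each position the engine commits to the first alternative that works.
Matches: at [0:22] match 'rpoga99rpoga99rpoga7l5', group 1 = 'rpo'.
One capturing group, so `findall` returns just the captured substring from the one match — 1 in all.

['rpo']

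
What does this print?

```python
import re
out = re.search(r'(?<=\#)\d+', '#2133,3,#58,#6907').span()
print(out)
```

The positive lookaround only admits positions where the adjacent text matches; those characters stay outside the span.
The match spans [1:5] → '2133'.

(1, 5)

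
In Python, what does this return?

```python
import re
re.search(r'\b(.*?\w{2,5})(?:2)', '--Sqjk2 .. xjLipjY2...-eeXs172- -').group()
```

'Sqjk2'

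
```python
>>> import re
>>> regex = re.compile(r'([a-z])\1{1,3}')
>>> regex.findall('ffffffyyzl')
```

['f', 'f', 'y']

`\1` is not a pattern — it's the concrete string captured by group 1, re-applied verbatim.
Scanning left to right: at [0:4] match 'ffff', group 1 = 'f'; at [4:6] match 'ff', group 1 = 'f'; at [6:8] match 'yy', group 1 = 'y'.
With a single group, `findall` returns only what that group captured — 3 items.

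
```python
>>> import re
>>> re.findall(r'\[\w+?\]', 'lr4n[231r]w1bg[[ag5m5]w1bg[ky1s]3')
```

['[231r]', '[ag5m5]', '[ky1s]']

Walking the string: at [4:10] → '[231r]'; at [15:22] → '[ag5m5]'; at [26:32] → '[ky1s]'.
`findall` yields the raw match text (3 of them) because the pattern has no groups.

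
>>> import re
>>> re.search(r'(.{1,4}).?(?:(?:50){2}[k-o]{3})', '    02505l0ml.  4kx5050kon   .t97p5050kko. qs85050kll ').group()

The match spans [14:26] → '  4kx5050kon'.

'  4kx5050kon'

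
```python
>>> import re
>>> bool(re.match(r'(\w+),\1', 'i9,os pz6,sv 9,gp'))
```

False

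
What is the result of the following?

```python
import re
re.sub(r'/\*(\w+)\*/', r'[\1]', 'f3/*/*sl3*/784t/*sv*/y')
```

Matches: at [4:11] → '/*sl3*/'; at [15:21] → '/*sv*/'.
Each match is replaced using the text its own group 1 captured.

'f3/*[sl3]784t[sv]y'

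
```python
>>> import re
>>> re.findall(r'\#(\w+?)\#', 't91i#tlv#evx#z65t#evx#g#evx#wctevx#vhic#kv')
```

['tlv', 'z65t', 'g', 'wctevx']

One capturing group, so `findall` returns just the captured substring from each match — 4 in all.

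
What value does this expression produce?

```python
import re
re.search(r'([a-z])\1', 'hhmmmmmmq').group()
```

'hh'

`\1` has to match the exact text group 1 already captured.
The match spans [0:2] → 'hh'.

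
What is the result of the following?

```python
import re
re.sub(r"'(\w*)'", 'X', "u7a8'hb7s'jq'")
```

"u7a8Xjq'"

`sub` substitutes 'X' at each match site.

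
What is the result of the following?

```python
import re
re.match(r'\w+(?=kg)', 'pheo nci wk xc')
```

None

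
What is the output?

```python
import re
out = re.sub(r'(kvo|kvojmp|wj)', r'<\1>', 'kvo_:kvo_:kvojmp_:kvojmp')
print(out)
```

Alternation isn't longest-match — the leftmost alternative that fits at this position is chosen.
Matches: at [0:3] → 'kvo'; at [5:8] → 'kvo'; at [10:13] → 'kvo'; at [18:21] → 'kvo'.
The replacement refers to a captured group, so each match is rewritten using its own captured text.

<kvo>_:<kvo>_:<kvo>jmp_:<kvo>jmp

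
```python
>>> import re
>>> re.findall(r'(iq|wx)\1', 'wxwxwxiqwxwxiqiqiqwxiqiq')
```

After group 1 captures some text, `\1` only succeeds where that same text appears again.
Walking the string: at [0:4] match 'wxwx', group 1 = 'wx'; at [8:12] match 'wxwx', group 1 = 'wx'; at [12:16] match 'iqiq', group 1 = 'iq'; at [20:24] match 'iqiq', group 1 = 'iq'.
Because there's exactly one group, `findall` drops the full match and keeps group 1 from each hit.

['wx', 'wx', 'iq', 'iq']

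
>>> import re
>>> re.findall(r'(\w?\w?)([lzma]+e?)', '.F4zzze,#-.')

[('F4', 'zzze')]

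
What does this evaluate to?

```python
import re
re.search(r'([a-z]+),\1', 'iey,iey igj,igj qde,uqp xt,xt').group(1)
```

The match spans [0:7] → 'iey,iey'.
Captured: group 1 = 'iey'.

'iey'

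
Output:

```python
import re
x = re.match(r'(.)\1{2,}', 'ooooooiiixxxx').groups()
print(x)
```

`\1` has to match the exact text group 1 already captured.
`re.match` only tries the pattern at the start of the string.
The match spans [0:6] → 'oooooo'.
Captured: group 1 = 'o'.

('o',)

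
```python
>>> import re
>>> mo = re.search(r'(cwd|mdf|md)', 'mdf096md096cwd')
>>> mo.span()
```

Alternation isn't longest-match — the leftmost alternative that fits at this position is chosen.
The match spans [0:3] → 'mdf'.

(0, 3)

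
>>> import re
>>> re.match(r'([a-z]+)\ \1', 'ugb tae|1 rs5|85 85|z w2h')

None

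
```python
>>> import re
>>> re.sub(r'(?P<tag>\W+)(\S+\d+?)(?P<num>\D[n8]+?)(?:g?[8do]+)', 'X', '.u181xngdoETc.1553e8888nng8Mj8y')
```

This matches one or more of a non-word character (captured as 'tag'); then one or more of a non-whitespace character, then one or more of a digit (lazy) (captured); then a non-digit, then one or more of one of [n8] (lazy) (captured as 'num'); then optionally the literal 'g', then one or more of one of [8do] (non-capturing group).
Each match is replaced by 'X'.

'XMj8y'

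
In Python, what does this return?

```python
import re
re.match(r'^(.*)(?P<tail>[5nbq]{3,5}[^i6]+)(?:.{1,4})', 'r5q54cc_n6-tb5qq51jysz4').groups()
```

('r5q54cc_n6-tb5', 'qq51jysz')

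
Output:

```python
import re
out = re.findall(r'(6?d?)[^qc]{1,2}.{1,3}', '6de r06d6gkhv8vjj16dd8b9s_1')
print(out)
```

['6d', 'd', '', '6d', '']

The pattern matches optionally a literal '6', then optionally the literal 'd' (captured); then 1 to 2 of any character except [qc], then 1 to 3 of any character.
Scanning left to right: at [0:7] match '6de r06', group 1 = '6d'; at [7:13] match 'd6gkhv', group 1 = 'd'; at [13:18] match '8vjj1', group 1 = ''; at [18:25] match '6dd8b9s', group 1 = '6d'; at [25:27] match '_1', group 1 = ''.
One capturing group, so `findall` returns just the captured substring from each match — 5 in all.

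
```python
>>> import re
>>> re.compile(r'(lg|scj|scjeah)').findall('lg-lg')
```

['lg', 'lg']

`findall` collects group 1 from each match (2 total).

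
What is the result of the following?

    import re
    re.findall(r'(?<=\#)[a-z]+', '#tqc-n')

['tqc']

Because the assertion is zero-width, the text it checks is not consumed and won't appear in the result.
With no groups in the pattern, `findall` gives back each whole match — 1 here.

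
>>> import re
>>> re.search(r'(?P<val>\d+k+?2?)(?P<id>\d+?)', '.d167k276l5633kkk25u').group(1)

'167k2'

Pattern: one or more of a digit, then one or more of the literal 'k' (lazy), then optionally a literal '2' (captured as 'val'); then one or more of a digit (lazy) (captured as 'id').
`re.search` tries every starting position until one works.
The match spans [2:8] → '167k27'.
Captured: group 1 = '167k2', group 2 = '7'.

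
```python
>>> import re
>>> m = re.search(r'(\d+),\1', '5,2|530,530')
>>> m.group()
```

'530,530'

A backreference is literal: `\1` must see the identical characters the first group matched.
The match spans [4:11] → '530,530'.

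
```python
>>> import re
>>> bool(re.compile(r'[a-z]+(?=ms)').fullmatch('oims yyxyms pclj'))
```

False

`re.fullmatch` is like wrapping the pattern in `^…$` (in single-line mode).
Here the pattern can't cover the whole string, so the call returns None, and `bool(None)` is False.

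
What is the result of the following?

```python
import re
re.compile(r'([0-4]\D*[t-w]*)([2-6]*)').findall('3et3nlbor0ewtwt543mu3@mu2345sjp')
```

Pattern: a character in [0-4], then zero or more of a non-digit, then zero or more of a character in [t-w] (captured); then zero or more of a character in [2-6] (captured).
With 2 capturing groups, `findall` returns a 2-tuple per match.

[('3et', '3'), ('0ewtwt', '543'), ('3@mu', '2345')]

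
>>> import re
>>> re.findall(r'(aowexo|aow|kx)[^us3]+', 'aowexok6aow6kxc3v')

The regex engine tests alternatives in the order written; an earlier branch that matches wins even if a later one would match more.
`findall` collects group 1 from the one match (1 total).

['aowexo']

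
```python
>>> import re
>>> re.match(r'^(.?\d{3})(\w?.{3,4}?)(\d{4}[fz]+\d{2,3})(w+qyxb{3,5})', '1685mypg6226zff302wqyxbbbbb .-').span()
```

The pattern matches anchored at the start of the string; then optionally any character, then exactly 3 of a digit (captured); then optionally a word character, then 3 to 4 of any character (lazy) (captured); then exactly 4 of a digit, then one or more of one of [fz], then 2 to 3 of a digit (captured); then one or more of a literal 'w', then the literal 'qyx', then 3 to 5 of a literal 'b' (captured).
`re.match` only tries the pattern at the start of the string.
The match spans [0:27] → '1685mypg6226zff302wqyxbbbbb'.
Captured: group 1 = '1685', group 2 = 'mypg', group 3 = '6226zff302', group 4 = 'wqyxbbbbb'.

(0, 27)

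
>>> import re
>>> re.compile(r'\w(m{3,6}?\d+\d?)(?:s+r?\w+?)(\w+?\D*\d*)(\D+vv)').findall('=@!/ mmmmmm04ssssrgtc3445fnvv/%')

[('mmmmm04', 'tc3445', 'fnvv')]

The pattern matches a word character; then 3 to 6 of the literal 'm' (lazy), then one or more of a digit, then optionally a digit (captured); then one or more of the literal 's', then optionally a literal 'r', then one or more of a word character (lazy) (non-capturing group); then one or more of a word character (lazy), then zero or more of a non-digit, then zero or more of a digit (captured); then one or more of a non-digit, then the literal 'vv' (captured).
A `+?`/`*?`/`{m,n}?` starts at its minimum and grows only as far as needed for what follows to match.
Scanning left to right: at [5:29] match 'mmmmmm04ssssrgtc3445fnvv', groups = ('mmmmm04', 'tc3445', 'fnvv').
3 groups means the one result is a tuple of 3 captured strings — 1 here.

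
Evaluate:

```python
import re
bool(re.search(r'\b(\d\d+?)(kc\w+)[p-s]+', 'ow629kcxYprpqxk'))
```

The pattern matches a word boundary (`\b`, zero-width); then a digit, then one or more of a digit (lazy) (captured); then the literal 'kc', then one or more of a word character (captured); then one or more of a character in [p-s].
Here nothing in the string fits, so the call returns None, and `bool(None)` is False.

False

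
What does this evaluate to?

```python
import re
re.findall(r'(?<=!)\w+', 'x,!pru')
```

['pru']

The `(?=…)`/`(?<=…)` assertion just peeks at neighbouring text; it doesn't advance the match position.
No capturing groups, so `findall` returns the 1 full match string.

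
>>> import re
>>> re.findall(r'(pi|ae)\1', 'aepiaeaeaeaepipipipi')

['ae', 'ae', 'pi', 'pi']

A backreference is literal: `\1` must see the identical characters the first group matched.
`findall` collects group 1 from each match (4 total).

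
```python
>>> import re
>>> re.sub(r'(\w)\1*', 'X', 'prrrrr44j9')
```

'XXXXX'

A backreference is literal: `\1` must see the identical characters the first group matched.
Matches: at [0:1] → 'p'; at [1:6] → 'rrrrr'; at [6:8] → '44'; at [8:9] → 'j'; at [9:10] → '9'.
Each match is replaced by 'X'.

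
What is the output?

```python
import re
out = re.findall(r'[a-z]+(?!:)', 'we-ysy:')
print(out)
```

The negative lookaround is zero-width — it rules out positions where the adjacent text would match, without consuming anything.
Matches: at [0:2] → 'we'; at [3:5] → 'ys'.
With no groups in the pattern, `findall` gives back each whole match — 2 here.

['we', 'ys']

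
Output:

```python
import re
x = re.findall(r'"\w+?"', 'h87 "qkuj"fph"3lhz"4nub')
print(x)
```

['"qkuj"', '"3lhz"']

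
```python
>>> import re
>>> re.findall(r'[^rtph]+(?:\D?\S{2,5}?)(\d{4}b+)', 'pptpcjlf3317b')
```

['3317b']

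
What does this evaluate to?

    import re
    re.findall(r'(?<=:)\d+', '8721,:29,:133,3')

['29', '133']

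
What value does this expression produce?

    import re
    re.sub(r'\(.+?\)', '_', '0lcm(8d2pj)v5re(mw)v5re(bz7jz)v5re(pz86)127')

'0lcm_v5re_v5re_v5re_127'

With the lazy modifier that quantifier settles for the fewest repetitions that let the rest of the pattern succeed (the atoms after it are unaffected and can still be greedy).
Every occurrence is swapped for '_'.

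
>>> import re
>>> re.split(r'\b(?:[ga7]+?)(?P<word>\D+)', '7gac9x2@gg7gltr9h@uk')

['', 'gac', '9x2@', 'g', '7gltr9h@uk']

This matches a word boundary (`\b`, zero-width); then one or more of one of [ga7] (lazy) (non-capturing group); then one or more of a non-digit (captured as 'word').
A `+?`/`*?`/`{m,n}?` starts at its minimum and grows only as far as needed for what follows to match.
Matches to split on: at [0:4] → '7gac'; at [8:10] → 'gg'.
With a capturing group present, the delimiter's captured portion is kept in the result list.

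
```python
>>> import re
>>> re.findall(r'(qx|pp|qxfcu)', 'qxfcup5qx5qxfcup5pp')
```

['qx', 'qx', 'qx', 'pp']

The regex engine tests alternatives in the order written; an earlier branch that matches wins even if a later one would match more.
Matches: at [0:2] match 'qx', group 1 = 'qx'; at [7:9] match 'qx', group 1 = 'qx'; at [10:12] match 'qx', group 1 = 'qx'; at [17:19] match 'pp', group 1 = 'pp'.
With a single group, `findall` returns only what that group captured — 4 items.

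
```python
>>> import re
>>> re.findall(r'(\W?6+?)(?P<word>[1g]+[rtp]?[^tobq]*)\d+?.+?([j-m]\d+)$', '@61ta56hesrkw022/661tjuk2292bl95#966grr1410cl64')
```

[('@6', '1ta56hesrkw022/66', 'l64')]

This matches optionally a non-word character, then one or more of the literal '6' (lazy) (captured); then one or more of one of [1g], then optionally one of [rtp], then zero or more of any character except [tobq] (captured as 'word'); then one or more of a digit (lazy), then one or more of any character (lazy); then a character in [j-m], then one or more of a digit (captured); then anchored at the end.
Multiple groups make `findall` return tuples — one 3-tuple for the one match.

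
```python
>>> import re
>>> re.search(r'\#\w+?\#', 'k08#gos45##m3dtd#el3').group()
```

'#gos45#'

The match spans [3:10] → '#gos45#'.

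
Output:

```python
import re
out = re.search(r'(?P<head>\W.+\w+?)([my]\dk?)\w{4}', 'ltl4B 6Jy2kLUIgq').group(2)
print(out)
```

y2k

The pattern matches a non-word character, then one or more of any character, then one or more of a word character (lazy) (captured as 'head'); then one of [my], then a digit, then optionally a literal 'k' (captured); then exactly 4 of a word character.
Unlike `match`, `search` isn't anchored — it looks for the pattern anywhere in the string.
The match spans [5:15] → ' 6Jy2kLUIg'.
Captured: group 1 = ' 6J', group 2 = 'y2k'.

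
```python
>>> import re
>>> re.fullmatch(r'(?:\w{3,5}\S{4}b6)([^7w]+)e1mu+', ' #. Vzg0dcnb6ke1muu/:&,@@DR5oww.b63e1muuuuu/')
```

None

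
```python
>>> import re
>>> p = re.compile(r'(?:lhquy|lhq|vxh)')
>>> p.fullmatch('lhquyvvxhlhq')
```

None

`fullmatch` succeeds only if the pattern covers the string from start to end.
Here the string isn't matched end-to-end, so the call returns None.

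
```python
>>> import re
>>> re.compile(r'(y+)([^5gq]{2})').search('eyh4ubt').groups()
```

('y', 'h4')

This matches one or more of a literal 'y' (captured); then exactly 2 of any character except [5gq] (captured).
`search` walks the string left to right and returns the first match it finds.
The match spans [1:4] → 'yh4'.
Captured: group 1 = 'y', group 2 = 'h4'.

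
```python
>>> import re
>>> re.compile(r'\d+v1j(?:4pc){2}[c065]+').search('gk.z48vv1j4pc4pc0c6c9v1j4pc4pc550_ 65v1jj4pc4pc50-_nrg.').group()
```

'9v1j4pc4pc550'

Pattern: one or more of a digit; then the literal 'v1j', then the literal '4pc' repeated 2 times, then one or more of one of [c065].
`search` walks the string left to right and returns the first match it finds.
The match spans [20:33] → '9v1j4pc4pc550'.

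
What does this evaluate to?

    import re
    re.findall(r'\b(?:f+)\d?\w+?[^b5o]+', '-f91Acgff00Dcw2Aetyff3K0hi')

['f91Acgff00Dcw2Aetyff3K0hi']

Pattern: a word boundary (`\b`, zero-width); then one or more of a literal 'f' (non-capturing group); then optionally a digit, then one or more of a word character (lazy); then one or more of any character except [b5o].
Scanning left to right: at [1:26] → 'f91Acgff00Dcw2Aetyff3K0hi'.
`findall` yields the raw match text (1 of them) because the pattern has no groups.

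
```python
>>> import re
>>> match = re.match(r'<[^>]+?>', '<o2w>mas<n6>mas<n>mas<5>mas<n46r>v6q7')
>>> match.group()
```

'<o2w>'

`re.match` won't scan ahead — the pattern has to work from the very first character.
The match spans [0:5] → '<o2w>'.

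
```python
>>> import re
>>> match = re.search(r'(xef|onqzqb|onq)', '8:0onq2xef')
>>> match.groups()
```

('onq',)

`search` walks the string left to right and returns the first match it finds.
The match spans [3:6] → 'onq'.
Captured: group 1 = 'onq'.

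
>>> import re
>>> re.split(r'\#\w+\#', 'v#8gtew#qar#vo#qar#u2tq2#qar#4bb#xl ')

`split` removes every match and returns the 5 fragments in between.

['v', 'qar', 'qar', 'qar', 'xl ']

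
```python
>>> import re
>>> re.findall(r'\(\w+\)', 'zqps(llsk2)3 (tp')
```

Matches: at [4:11] → '(llsk2)'.
Since nothing is captured, `findall` lists the 1 matched substring directly.

['(llsk2)']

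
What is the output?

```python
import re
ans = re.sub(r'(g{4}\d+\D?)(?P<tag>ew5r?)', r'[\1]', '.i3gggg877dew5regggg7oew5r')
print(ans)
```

This matches exactly 4 of the literal 'g', then one or more of a digit, then optionally a non-digit (captured); then the literal 'ew', then the literal '5', then optionally the literal 'r' (captured as 'tag').
The replacement refers to a captured group, so each match is rewritten using its own captured text.

.i3[gggg877d]e[gggg7o]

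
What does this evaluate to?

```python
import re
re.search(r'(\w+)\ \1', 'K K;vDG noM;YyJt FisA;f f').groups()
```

A backreference is literal: `\1` must see the identical characters the first group matched.
`re.search` scans for the first position where the pattern succeeds.
The match spans [0:3] → 'K K'.
Captured: group 1 = 'K'.

('K',)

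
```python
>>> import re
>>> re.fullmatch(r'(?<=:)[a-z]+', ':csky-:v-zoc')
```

`re.fullmatch` is like wrapping the pattern in `^…$` (in single-line mode).
Here the pattern can't cover the whole string, so the call returns None.

None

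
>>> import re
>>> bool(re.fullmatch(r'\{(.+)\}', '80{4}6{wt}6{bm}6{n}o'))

`re.fullmatch` is like wrapping the pattern in `^…$` (in single-line mode).
Here there's no way to consume every character, so the call returns None, and `bool(None)` is False.

False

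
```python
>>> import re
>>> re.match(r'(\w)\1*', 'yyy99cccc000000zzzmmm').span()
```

(0, 3)

A backreference is literal: `\1` must see the identical characters the first group matched.
`re.match` only tries the pattern at the start of the string.
The match spans [0:3] → 'yyy'.
Captured: group 1 = 'y'.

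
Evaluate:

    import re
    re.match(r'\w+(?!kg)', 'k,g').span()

(0, 1)

`(?!…)`/`(?<!…)` only lets a position through if the neighbouring text does NOT match; no characters are consumed.
`re.match` won't scan ahead — the pattern has to work from the very first character.
The match spans [0:1] → 'k'.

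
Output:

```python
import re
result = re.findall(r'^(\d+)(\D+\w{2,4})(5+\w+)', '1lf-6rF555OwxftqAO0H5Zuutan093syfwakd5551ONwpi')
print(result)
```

Multiple groups make `findall` return tuples — one 3-tuple for the one match.

[('1', 'lf-6rF5', '55OwxftqAO0H5Zuutan093syfwakd5551ONwpi')]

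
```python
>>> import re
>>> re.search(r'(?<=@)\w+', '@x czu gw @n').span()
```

The lookaround is zero-width — it requires the adjacent text to match without consuming it, so the asserted text isn't part of the match.
The match spans [1:2] → 'x'.

(1, 2)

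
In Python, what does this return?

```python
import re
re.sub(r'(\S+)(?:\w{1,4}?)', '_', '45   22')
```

Each match is replaced by '_'.

'_   _'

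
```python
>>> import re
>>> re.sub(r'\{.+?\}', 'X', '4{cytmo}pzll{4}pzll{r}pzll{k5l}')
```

Lazy quantifiers expand one character at a time until the remainder of the pattern can match.
`sub` substitutes 'X' at each match site.

'4XpzllXpzllXpzllX'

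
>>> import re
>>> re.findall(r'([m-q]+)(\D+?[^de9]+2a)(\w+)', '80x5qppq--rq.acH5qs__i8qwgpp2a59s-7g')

This matches one or more of a character in [m-q] (captured); then one or more of a non-digit (lazy), then one or more of any character except [de9], then the literal '2a' (captured); then one or more of a word character (captured).
Scanning left to right: at [4:33] match 'qppq--rq.acH5qs__i8qwgpp2a59s', groups = ('qppq', '--rq.acH5qs__i8qwgpp2a', '59s').
`findall` packs the 3 group values into a tuple for every match.

[('qppq', '--rq.acH5qs__i8qwgpp2a', '59s')]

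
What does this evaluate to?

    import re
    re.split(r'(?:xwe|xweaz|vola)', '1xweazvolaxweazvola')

['1', 'az', '', 'az', '']

`|` is ordered: at each position the engine commits to the first alternative that works.
The string is cut at each match, leaving 5 pieces.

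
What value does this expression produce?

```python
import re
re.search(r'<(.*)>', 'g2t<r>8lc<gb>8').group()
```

'<r>8lc<gb>'

The match spans [3:13] → '<r>8lc<gb>'.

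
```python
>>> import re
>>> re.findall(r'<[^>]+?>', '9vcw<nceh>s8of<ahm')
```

With no groups in the pattern, `findall` gives back each whole match — 1 here.

['<nceh>']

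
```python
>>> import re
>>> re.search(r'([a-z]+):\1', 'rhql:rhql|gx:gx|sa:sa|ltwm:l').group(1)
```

'rhql'

The backreference `\1` re-matches whatever the first group consumed, character for character.
`search` walks the string left to right and returns the first match it finds.
The match spans [0:9] → 'rhql:rhql'.
Captured: group 1 = 'rhql'.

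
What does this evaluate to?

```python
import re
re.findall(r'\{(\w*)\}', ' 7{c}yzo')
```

One capturing group, so `findall` returns just the captured substring from the one match — 1 in all.

['c']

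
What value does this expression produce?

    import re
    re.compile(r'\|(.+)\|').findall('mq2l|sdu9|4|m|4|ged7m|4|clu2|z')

With a single group, `findall` returns only what that group captured — 1 item.

['sdu9|4|m|4|ged7m|4|clu2']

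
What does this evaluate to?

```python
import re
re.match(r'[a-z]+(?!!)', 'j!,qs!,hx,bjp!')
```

None

`re.match` won't scan ahead — the pattern has to work from the very first character.
Here the string doesn't start with a match, so the call returns None.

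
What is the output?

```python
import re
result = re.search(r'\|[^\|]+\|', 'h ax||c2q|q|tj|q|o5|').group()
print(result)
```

`re.search` scans for the first position where the pattern succeeds.
The match spans [5:10] → '|c2q|'.

|c2q|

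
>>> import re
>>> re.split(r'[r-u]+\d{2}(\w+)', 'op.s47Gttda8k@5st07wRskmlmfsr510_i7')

['op.', 'Gttda8k', '@5', 'wRskmlmfsr510_i7', '']

The pattern matches one or more of a character in [r-u], then exactly 2 of a digit; then one or more of a word character (captured).
Matches to split on: at [3:13] → 's47Gttda8k'; at [15:35] → 'st07wRskmlmfsr510_i7'.
The group in the pattern means `split` returns the separators' captures alongside the pieces.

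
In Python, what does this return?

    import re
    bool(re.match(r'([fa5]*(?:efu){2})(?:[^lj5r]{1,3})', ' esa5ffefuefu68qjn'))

Pattern: zero or more of one of [fa5], then the literal 'efu' repeated 2 times (captured); then 1 to 3 of any character except [lj5r] (non-capturing group).
`match` is anchored at position 0; if the pattern doesn't fit there, it returns None.
Here the string doesn't start with a match, so the call returns None, and `bool(None)` is False.

False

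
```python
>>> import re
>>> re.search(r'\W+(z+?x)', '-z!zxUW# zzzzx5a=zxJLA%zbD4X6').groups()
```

('zx',)

The match spans [2:5] → '!zx'.
Captured: group 1 = 'zx'.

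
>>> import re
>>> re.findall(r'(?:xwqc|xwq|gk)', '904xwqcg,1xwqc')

['xwqc', 'xwqc']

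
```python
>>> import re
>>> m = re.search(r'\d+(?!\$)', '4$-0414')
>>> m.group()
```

'0414'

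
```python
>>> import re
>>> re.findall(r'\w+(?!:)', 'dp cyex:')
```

['dp', 'cye']

The negative lookaround is zero-width — it rules out positions where the adjacent text would match, without consuming anything.
Scanning left to right: at [0:2] → 'dp'; at [3:6] → 'cye'.
`findall` yields the raw match text (2 of them) because the pattern has no groups.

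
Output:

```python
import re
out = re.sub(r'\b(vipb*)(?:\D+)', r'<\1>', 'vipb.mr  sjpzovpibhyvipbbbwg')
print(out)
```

<vipb>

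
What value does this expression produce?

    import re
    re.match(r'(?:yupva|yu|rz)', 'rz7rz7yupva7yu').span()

(0, 2)

With `match`, the pattern is implicitly anchored at the beginning.
The match spans [0:2] → 'rz'.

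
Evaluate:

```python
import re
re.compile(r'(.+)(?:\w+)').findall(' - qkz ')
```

[' - qk']

Pattern: one or more of any character (captured); then one or more of a word character (non-capturing group).
Scanning left to right: at [0:6] match ' - qkz', group 1 = ' - qk'.
`findall` collects group 1 from the one match (1 total).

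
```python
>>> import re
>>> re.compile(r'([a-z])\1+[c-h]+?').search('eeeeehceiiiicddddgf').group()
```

'eeeeeh'

A backreference is literal: `\1` must see the identical characters the first group matched.
The match spans [0:6] → 'eeeeeh'.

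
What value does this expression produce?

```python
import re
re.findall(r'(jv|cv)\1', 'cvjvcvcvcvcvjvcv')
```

['cv', 'cv']

After group 1 captures some text, `\1` only succeeds where that same text appears again.
Matches: at [4:8] match 'cvcv', group 1 = 'cv'; at [8:12] match 'cvcv', group 1 = 'cv'.
Because there's exactly one group, `findall` drops the full match and keeps group 1 from each hit.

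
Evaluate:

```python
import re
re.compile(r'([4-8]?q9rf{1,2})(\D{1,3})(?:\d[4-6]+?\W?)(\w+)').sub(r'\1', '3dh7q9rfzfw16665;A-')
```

Because the quantifier is non-greedy, it stops expanding at the earliest point where the rest of the pattern can succeed.
Each match is replaced using the text its own group 1 captured.

'3dh7q9rf;A-'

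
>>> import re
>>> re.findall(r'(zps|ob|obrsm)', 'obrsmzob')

['ob', 'ob']

`|` is ordered: at each position the engine commits to the first alternative that works.
Walking the string: at [0:2] match 'ob', group 1 = 'ob'; at [6:8] match 'ob', group 1 = 'ob'.
One capturing group, so `findall` returns just the captured substring from each match — 2 in all.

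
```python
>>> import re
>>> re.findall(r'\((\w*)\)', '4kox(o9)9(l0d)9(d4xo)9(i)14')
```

Walking the string: at [4:8] match '(o9)', group 1 = 'o9'; at [9:14] match '(l0d)', group 1 = 'l0d'; at [15:21] match '(d4xo)', group 1 = 'd4xo'; at [22:25] match '(i)', group 1 = 'i'.
One capturing group, so `findall` returns just the captured substring from each match — 4 in all.

['o9', 'l0d', 'd4xo', 'i']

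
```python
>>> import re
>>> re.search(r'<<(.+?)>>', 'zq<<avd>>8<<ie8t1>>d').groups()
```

Unlike `match`, `search` isn't anchored — it looks for the pattern anywhere in the string.
The match spans [2:9] → '<<avd>>'.
Captured: group 1 = 'avd'.

('avd',)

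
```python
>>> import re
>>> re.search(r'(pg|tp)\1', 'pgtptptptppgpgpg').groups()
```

After group 1 captures some text, `\1` only succeeds where that same text appears again.
`re.search` scans for the first position where the pattern succeeds.
The match spans [2:6] → 'tptp'.
Captured: group 1 = 'tp'.

('tp',)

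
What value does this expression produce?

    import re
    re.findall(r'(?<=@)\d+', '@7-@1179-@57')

The `(?=…)`/`(?<=…)` assertion just peeks at neighbouring text; it doesn't advance the match position.
Matches: at [1:2] → '7'; at [4:8] → '1179'; at [10:12] → '57'.
No capturing groups, so `findall` returns the 3 full match strings.

['7', '1179', '57']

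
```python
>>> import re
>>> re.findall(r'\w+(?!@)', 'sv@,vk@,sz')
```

A negative assertion filters positions out without eating any characters.
Matches: at [0:1] → 's'; at [4:5] → 'v'; at [8:10] → 'sz'.
With no groups in the pattern, `findall` gives back each whole match — 3 here.

['s', 'v', 'sz']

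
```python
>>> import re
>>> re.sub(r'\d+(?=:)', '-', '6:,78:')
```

The lookaround is zero-width — it requires the adjacent text to match without consuming it, so the asserted text isn't part of the match.
Each match is replaced by '-'.

'-:,-:'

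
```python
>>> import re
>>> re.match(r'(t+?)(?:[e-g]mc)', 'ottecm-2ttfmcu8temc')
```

None

`re.match` only tries the pattern at the start of the string.
Here the string doesn't start with a match, so the call returns None.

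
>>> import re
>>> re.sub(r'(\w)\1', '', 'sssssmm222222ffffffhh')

's'

A backreference is literal: `\1` must see the identical characters the first group matched.
`sub` substitutes '' at each match site.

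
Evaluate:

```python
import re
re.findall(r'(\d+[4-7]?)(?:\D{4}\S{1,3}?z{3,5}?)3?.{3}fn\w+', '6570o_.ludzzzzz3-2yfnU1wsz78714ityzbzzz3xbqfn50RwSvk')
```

['6570']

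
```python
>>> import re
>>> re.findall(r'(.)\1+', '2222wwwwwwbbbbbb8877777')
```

['2', 'w', 'b', '8', '7']

A backreference is literal: `\1` must see the identical characters the first group matched.
Because there's exactly one group, `findall` drops the full match and keeps group 1 from each hit.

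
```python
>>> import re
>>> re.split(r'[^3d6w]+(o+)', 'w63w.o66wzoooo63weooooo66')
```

['w63w', 'o', '66w', 'o', '63w', 'o', '66']

This matches one or more of any character except [3d6w]; then one or more of a literal 'o' (captured).
Matches to split on: at [4:6] → '.o'; at [9:14] → 'zoooo'; at [17:23] → 'eooooo'.
With a capturing group present, the delimiter's captured portion is kept in the result list.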